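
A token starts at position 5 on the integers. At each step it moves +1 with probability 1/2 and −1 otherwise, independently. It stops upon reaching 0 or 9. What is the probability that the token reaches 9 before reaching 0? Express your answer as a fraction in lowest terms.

With a fair step, P(i) = ½P(i−1) + ½P(i+1) with P(0)=0, P(9)=1 has the linear solution P(i) = i/9.
P(5) = 5/9.

5/9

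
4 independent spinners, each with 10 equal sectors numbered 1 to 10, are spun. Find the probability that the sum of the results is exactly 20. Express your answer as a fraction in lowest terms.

633/10000

There are 10^4 = 10000 equally likely outcomes.
The number of ordered 4-tuples from {1,…,10} summing to 20 is 633.
P(sum = 20) = 633/10000.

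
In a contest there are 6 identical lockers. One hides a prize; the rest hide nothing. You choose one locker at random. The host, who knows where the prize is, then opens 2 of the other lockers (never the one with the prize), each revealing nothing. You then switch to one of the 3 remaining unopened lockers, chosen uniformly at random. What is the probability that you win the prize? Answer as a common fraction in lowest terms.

5/18

Your original locker holds the prize with probability 1/6, so the other 5 collectively hold it with probability 5/6.
The host can always find 2 empty lockers to open, so the reveals don't change that 5/6; it is now spread over the 3 remaining unopened lockers.
P(win by switching) = (5/6) · (1/3) = 5/18.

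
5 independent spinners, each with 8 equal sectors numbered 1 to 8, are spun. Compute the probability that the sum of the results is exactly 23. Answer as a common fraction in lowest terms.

There are 8^5 = 32768 equally likely outcomes.
The number of ordered 5-tuples from {1,…,8} summing to 23 is 2460.
P(sum = 23) = 2460/32768 = 615/8192.

615/8192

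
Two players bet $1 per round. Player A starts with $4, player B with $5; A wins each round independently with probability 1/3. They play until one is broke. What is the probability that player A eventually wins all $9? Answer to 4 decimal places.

0.0294

Let r = q/p = (2/3)/(1/3) = 2. The recurrence P(i) = p·P(i+1) + q·P(i−1) with P(0)=0, P(9)=1 gives P(i) = (1 − r^i)/(1 − r^9).
P(4) = (1 − (2)^4) / (1 − (2)^9) = 15/511 ≈ 0.0294.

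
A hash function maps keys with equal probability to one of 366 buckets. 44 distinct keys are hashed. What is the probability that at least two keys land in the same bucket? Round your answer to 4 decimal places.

0.9324

It's easier to compute the probability that all 44 are distinct.
P(all distinct) = 366/366 · 365/366 · ··· · 323/366 ≈ 0.0676.
So the probability of at least one match is 1 − 0.0676 = 0.9324.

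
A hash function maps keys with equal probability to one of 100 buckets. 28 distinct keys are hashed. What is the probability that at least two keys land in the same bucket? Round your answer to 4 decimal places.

0.9848

It's easier to compute the probability that all 28 are distinct.
P(all distinct) = 100/100 · 99/100 · ··· · 73/100 ≈ 0.0152.
So the probability of at least one match is 1 − 0.0152 = 0.9848.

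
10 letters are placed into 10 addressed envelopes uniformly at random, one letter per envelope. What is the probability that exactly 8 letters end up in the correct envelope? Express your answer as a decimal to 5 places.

Choose which 8 of the 10 are fixed: C(10,8) = 45 ways.
The remaining 2 must have no fixed point: D(2) = 1.
P = 45·1/3628800 = 1/80640 ≈ 0.00001.

0.00001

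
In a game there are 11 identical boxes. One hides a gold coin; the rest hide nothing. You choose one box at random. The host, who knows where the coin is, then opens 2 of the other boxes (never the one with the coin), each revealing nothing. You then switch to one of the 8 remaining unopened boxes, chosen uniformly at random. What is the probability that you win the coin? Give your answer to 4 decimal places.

0.1136

Your original box holds the coin with probability 1/11, so the other 10 collectively hold it with probability 10/11.
The host can always find 2 empty boxes to open, so the reveals don't change that 10/11; it is now spread over the 8 remaining unopened boxes.
P(win by switching) = (10/11) · (1/8) = 5/44 ≈ 0.1136.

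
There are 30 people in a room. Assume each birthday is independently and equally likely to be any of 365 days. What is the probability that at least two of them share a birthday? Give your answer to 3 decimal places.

It's easier to compute the probability that all 30 are distinct.
P(all distinct) = 365/365 · 364/365 · ··· · 336/365 ≈ 0.294.
So the probability of at least one match is 1 − 0.294 = 0.706.

0.706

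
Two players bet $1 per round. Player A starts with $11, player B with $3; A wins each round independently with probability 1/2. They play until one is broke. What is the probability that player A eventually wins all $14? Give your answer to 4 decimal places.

With a fair step, P(i) = ½P(i−1) + ½P(i+1) with P(0)=0, P(14)=1 has the linear solution P(i) = i/14.
P(11) = 11/14 ≈ 0.7857.

0.7857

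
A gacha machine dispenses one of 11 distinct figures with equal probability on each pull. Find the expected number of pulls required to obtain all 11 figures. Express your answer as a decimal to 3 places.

33.219

After i distinct types are collected, each trial gives a new one with probability (11−i)/11, so the expected wait for the next new type is 11/(11−i).
E = 11/11 + 11/10 + 11/9 + 11/8 + 11/7 + 11/6 + 11/5 + 11/4 + 11/3 + 11/2 + 11/1 = 83711/2520 ≈ 33.219.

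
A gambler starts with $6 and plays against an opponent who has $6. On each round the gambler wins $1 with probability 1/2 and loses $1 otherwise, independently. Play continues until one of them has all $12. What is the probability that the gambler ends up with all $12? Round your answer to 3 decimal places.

0.500

With a fair step, P(i) = ½P(i−1) + ½P(i+1) with P(0)=0, P(12)=1 has the linear solution P(i) = i/12.
P(6) = 6/12 = 1/2 ≈ 0.500.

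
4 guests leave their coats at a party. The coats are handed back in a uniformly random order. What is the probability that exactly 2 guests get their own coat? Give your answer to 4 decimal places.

Choose which 2 of the 4 are fixed: C(4,2) = 6 ways.
The remaining 2 must have no fixed point: D(2) = 1.
P = 6·1/24 = 1/4 ≈ 0.2500.

0.2500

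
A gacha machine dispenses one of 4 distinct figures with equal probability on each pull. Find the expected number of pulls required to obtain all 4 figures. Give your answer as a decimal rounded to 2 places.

8.33

After i distinct types are collected, each trial gives a new one with probability (4−i)/4, so the expected wait for the next new type is 4/(4−i).
E = 4/4 + 4/3 + 4/2 + 4/1 = 25/3 ≈ 8.33.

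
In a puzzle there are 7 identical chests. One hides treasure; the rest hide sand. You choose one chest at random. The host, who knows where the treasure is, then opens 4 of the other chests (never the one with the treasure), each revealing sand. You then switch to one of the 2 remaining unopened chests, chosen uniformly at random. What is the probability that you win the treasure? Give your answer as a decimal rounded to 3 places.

0.429

Your original chest holds the treasure with probability 1/7, so the other 6 collectively hold it with probability 6/7.
The host can always find 4 empty chests to open, so the reveals don't change that 6/7; it is now spread over the 2 remaining unopened chests.
P(win by switching) = (6/7) · (1/2) = 3/7 ≈ 0.429.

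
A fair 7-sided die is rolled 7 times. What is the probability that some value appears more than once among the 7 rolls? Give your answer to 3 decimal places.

0.994

P(all 7 different) = 7/7 · 6/7 · ··· · 1/7 ≈ 0.006.
P(at least two equal) = 1 − 0.006 = 0.994.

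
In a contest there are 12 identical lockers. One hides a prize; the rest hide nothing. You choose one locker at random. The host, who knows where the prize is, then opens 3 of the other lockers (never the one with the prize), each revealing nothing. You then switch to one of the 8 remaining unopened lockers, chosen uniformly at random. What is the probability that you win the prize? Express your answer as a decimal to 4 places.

Your original locker holds the prize with probability 1/12, so the other 11 collectively hold it with probability 11/12.
The host can always find 3 empty lockers to open, so the reveals don't change that 11/12; it is now spread over the 8 remaining unopened lockers.
P(win by switching) = (11/12) · (1/8) = 11/96 ≈ 0.1146.

0.1146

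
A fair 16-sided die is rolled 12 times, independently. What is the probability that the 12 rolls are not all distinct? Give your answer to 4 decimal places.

0.9969

P(all 12 different) = 16/16 · 15/16 · ··· · 5/16 ≈ 0.0031.
P(at least two equal) = 1 − 0.0031 = 0.9969.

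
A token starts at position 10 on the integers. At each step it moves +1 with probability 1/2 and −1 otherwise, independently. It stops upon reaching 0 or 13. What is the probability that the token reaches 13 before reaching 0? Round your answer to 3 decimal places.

With a fair step, P(i) = ½P(i−1) + ½P(i+1) with P(0)=0, P(13)=1 has the linear solution P(i) = i/13.
P(10) = 10/13 ≈ 0.769.

0.769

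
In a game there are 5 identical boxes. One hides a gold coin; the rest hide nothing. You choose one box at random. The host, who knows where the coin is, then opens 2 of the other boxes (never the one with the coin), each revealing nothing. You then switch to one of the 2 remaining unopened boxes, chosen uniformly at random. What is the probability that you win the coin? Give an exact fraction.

Your original box holds the coin with probability 1/5, so the other 4 collectively hold it with probability 4/5.
The host can always find 2 empty boxes to open, so the reveals don't change that 4/5; it is now spread over the 2 remaining unopened boxes.
P(win by switching) = (4/5) · (1/2) = 2/5.

2/5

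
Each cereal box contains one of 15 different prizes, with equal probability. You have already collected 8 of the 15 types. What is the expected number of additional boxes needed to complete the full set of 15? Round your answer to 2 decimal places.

38.89

Starting from 8 distinct types, each trial gives a new one with probability (15−i)/15 when i types are held, so the wait for the next new type is 15/(15−i).
E = 15/7 + 15/6 + 15/5 + 15/4 + 15/3 + 15/2 + 15/1 = 1089/28 ≈ 38.89.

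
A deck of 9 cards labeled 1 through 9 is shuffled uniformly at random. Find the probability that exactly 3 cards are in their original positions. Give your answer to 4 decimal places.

0.0613

Choose which 3 of the 9 are fixed: C(9,3) = 84 ways.
The remaining 6 must have no fixed point: D(6) = 265.
P = 84·265/362880 = 53/864 ≈ 0.0613.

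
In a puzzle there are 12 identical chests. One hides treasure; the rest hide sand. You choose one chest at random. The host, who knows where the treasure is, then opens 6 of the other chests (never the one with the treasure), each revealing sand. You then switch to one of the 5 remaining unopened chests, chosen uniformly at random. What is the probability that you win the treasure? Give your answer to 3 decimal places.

0.183

Your original chest holds the treasure with probability 1/12, so the other 11 collectively hold it with probability 11/12.
The host can always find 6 empty chests to open, so the reveals don't change that 11/12; it is now spread over the 5 remaining unopened chests.
P(win by switching) = (11/12) · (1/5) = 11/60 ≈ 0.183.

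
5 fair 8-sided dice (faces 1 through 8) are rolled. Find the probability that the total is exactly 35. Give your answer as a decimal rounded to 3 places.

0.004

There are 8^5 = 32768 equally likely outcomes.
The number of ordered 5-tuples from {1,…,8} summing to 35 is 126.
P(sum = 35) = 126/32768 = 63/16384 ≈ 0.004.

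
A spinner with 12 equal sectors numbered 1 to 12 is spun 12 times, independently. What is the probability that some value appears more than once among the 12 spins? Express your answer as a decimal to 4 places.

P(all 12 different) = 12/12 · 11/12 · ··· · 1/12 ≈ 0.0001.
P(at least two equal) = 1 − 0.0001 = 0.9999.

0.9999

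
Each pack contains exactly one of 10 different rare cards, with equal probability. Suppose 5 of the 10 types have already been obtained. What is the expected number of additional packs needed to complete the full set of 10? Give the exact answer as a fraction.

137/6

Starting from 5 distinct types, each trial gives a new one with probability (10−i)/10 when i types are held, so the wait for the next new type is 10/(10−i).
E = 10/5 + 10/4 + 10/3 + 10/2 + 10/1 = 137/6.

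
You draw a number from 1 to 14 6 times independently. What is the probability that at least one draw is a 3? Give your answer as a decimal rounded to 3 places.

0.359

P(no draw is a 3) = (13/14)^6 ≈ 0.641.
P(at least one) = 1 − 0.641 = 0.359.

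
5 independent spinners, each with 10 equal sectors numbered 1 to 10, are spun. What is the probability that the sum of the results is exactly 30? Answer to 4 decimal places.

0.0563

There are 10^5 = 100000 equally likely outcomes.
The number of ordered 5-tuples from {1,…,10} summing to 30 is 5631.
P(sum = 30) = 5631/100000 ≈ 0.0563.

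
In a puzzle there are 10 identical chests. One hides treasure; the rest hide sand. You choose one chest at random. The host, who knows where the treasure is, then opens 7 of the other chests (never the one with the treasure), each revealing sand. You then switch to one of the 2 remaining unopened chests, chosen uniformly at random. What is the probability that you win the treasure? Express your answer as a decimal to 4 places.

0.4500

Your original chest holds the treasure with probability 1/10, so the other 9 collectively hold it with probability 9/10.
The host can always find 7 empty chests to open, so the reveals don't change that 9/10; it is now spread over the 2 remaining unopened chests.
P(win by switching) = (9/10) · (1/2) = 9/20 ≈ 0.4500.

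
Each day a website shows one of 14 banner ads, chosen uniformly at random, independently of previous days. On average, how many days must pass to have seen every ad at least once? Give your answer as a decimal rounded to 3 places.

45.522

After i distinct types are collected, each trial gives a new one with probability (14−i)/14, so the expected wait for the next new type is 14/(14−i).
E = 14/14 + 14/13 + 14/12 + 14/11 + 14/10 + 14/9 + 14/8 + 14/7 + 14/6 + 14/5 + 14/4 + 14/3 + 14/2 + 14/1 = 1171733/25740 ≈ 45.522.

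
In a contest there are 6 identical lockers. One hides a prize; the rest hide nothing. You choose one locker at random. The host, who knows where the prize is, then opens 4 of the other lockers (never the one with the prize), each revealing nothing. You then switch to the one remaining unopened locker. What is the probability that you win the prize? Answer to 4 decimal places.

0.8333

Your original locker holds the prize with probability 1/6, so the other 5 collectively hold it with probability 5/6.
The host can always find 4 empty lockers to open, so the reveals don't change that 5/6; it is now spread over the 1 remaining unopened locker.
P(win by switching) = (5/6) · (1/1) = 5/6 ≈ 0.8333.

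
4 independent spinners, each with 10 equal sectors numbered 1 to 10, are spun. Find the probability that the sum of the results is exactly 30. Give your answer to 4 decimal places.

There are 10^4 = 10000 equally likely outcomes.
The number of ordered 4-tuples from {1,…,10} summing to 30 is 282.
P(sum = 30) = 282/10000 = 141/5000 ≈ 0.0282.

0.0282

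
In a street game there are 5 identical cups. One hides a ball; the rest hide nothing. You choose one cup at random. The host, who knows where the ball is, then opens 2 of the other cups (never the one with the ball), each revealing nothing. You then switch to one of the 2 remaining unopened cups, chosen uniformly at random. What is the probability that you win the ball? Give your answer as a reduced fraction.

2/5

Your original cup holds the ball with probability 1/5, so the other 4 collectively hold it with probability 4/5.
The host can always find 2 empty cups to open, so the reveals don't change that 4/5; it is now spread over the 2 remaining unopened cups.
P(win by switching) = (4/5) · (1/2) = 2/5.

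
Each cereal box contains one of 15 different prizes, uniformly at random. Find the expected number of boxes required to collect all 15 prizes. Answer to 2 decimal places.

After i distinct types are collected, each trial gives a new one with probability (15−i)/15, so the expected wait for the next new type is 15/(15−i).
E = 15/15 + 15/14 + 15/13 + 15/12 + 15/11 + 15/10 + 15/9 + 15/8 + 15/7 + 15/6 + 15/5 + 15/4 + 15/3 + 15/2 + 15/1 = 1195757/24024 ≈ 49.77.

49.77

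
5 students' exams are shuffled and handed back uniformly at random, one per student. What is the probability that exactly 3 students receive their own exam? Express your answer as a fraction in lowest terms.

Choose which 3 of the 5 are fixed: C(5,3) = 10 ways.
The remaining 2 must have no fixed point: D(2) = 1.
P = 10·1/120 = 1/12.

1/12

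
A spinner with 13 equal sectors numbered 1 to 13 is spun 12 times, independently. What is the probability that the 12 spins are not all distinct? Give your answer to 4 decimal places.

P(all 12 different) = 13/13 · 12/13 · ··· · 2/13 ≈ 0.0003.
P(at least two equal) = 1 − 0.0003 = 0.9997.

0.9997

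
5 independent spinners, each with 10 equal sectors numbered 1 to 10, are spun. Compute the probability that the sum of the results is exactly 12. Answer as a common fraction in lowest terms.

33/10000

There are 10^5 = 100000 equally likely outcomes.
The number of ordered 5-tuples from {1,…,10} summing to 12 is 330.
P(sum = 12) = 330/100000 = 33/10000.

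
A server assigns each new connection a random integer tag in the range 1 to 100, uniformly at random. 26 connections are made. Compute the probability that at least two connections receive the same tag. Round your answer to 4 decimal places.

0.9718

It's easier to compute the probability that all 26 are distinct.
P(all distinct) = 100/100 · 99/100 · ··· · 75/100 ≈ 0.0282.
So the probability of at least one match is 1 − 0.0282 = 0.9718.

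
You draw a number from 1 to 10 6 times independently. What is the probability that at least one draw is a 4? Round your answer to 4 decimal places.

0.4686

P(no draw is a 4) = (9/10)^6 ≈ 0.5314.
P(at least one) = 1 − 0.5314 = 0.4686.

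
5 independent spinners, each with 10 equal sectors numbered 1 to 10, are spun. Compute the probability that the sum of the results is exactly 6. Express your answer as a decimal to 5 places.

There are 10^5 = 100000 equally likely outcomes.
The number of ordered 5-tuples from {1,…,10} summing to 6 is 5.
P(sum = 6) = 5/100000 = 1/20000 ≈ 0.00005.

0.00005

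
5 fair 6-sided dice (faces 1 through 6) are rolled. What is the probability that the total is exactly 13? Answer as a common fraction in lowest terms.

35/648

There are 6^5 = 7776 equally likely outcomes.
The number of ordered 5-tuples from {1,…,6} summing to 13 is 420.
P(sum = 13) = 420/7776 = 35/648.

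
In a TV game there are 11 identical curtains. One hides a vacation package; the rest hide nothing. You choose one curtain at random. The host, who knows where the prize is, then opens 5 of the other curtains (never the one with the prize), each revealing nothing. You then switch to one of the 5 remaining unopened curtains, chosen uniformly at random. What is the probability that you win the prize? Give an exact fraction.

Your original curtain holds the prize with probability 1/11, so the other 10 collectively hold it with probability 10/11.
The host can always find 5 empty curtains to open, so the reveals don't change that 10/11; it is now spread over the 5 remaining unopened curtains.
P(win by switching) = (10/11) · (1/5) = 2/11.

2/11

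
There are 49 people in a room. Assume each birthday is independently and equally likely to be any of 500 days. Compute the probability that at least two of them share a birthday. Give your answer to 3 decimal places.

0.912

It's easier to compute the probability that all 49 are distinct.
P(all distinct) = 500/500 · 499/500 · ··· · 452/500 ≈ 0.088.
So the probability of at least one match is 1 − 0.088 = 0.912.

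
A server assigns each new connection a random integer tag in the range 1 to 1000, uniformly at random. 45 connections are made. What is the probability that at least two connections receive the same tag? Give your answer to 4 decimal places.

It's easier to compute the probability that all 45 are distinct.
P(all distinct) = 1000/1000 · 999/1000 · ··· · 956/1000 ≈ 0.3660.
So the probability of at least one match is 1 − 0.3660 = 0.6340.

0.6340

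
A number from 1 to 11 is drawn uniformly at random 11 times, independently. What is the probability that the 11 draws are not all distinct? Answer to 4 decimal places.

0.9999

P(all 11 different) = 11/11 · 10/11 · ··· · 1/11 ≈ 0.0001.
P(at least two equal) = 1 − 0.0001 = 0.9999.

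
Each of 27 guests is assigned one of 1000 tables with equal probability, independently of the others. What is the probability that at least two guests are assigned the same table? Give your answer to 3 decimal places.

0.298

It's easier to compute the probability that all 27 are distinct.
P(all distinct) = 1000/1000 · 999/1000 · ··· · 974/1000 ≈ 0.702.
So the probability of at least one match is 1 − 0.702 = 0.298.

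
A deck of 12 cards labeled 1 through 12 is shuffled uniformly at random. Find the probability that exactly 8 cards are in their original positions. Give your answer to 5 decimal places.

0.00001

Choose which 8 of the 12 are fixed: C(12,8) = 495 ways.
The remaining 4 must have no fixed point: D(4) = 9.
P = 495·9/479001600 = 1/107520 ≈ 0.00001.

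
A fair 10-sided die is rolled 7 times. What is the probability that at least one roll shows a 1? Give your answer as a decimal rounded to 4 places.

0.5217

P(no roll shows a 1) = (9/10)^7 ≈ 0.4783.
P(at least one) = 1 − 0.4783 = 0.5217.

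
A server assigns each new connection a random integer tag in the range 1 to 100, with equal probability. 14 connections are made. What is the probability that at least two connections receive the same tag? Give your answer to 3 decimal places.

It's easier to compute the probability that all 14 are distinct.
P(all distinct) = 100/100 · 99/100 · ··· · 87/100 ≈ 0.385.
So the probability of at least one match is 1 − 0.385 = 0.615.

0.615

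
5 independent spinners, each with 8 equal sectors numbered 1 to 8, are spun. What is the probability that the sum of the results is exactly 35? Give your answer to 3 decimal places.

There are 8^5 = 32768 equally likely outcomes.
The number of ordered 5-tuples from {1,…,8} summing to 35 is 126.
P(sum = 35) = 126/32768 = 63/16384 ≈ 0.004.

0.004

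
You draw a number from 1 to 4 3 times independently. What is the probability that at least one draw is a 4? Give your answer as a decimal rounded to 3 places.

P(no draw is a 4) = (3/4)^3 ≈ 0.422.
P(at least one) = 1 − 0.422 = 0.578.

0.578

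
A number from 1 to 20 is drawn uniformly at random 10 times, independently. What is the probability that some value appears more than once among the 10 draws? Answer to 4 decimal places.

0.9345

P(all 10 different) = 20/20 · 19/20 · ··· · 11/20 ≈ 0.0655.
P(at least two equal) = 1 − 0.0655 = 0.9345.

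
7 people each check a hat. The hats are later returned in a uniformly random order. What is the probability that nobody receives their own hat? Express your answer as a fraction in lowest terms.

103/280

This is the derangement probability: permutations of 7 with no fixed point.
D(7) = 7! · (1 − 1/1! + 1/2! − ··· + (−1)^7/7!) = 1854.
P = 1854/5040 = 103/280.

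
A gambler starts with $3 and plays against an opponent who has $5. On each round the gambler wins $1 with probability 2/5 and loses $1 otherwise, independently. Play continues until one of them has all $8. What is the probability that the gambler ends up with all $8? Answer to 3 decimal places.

0.096

Let r = q/p = (3/5)/(2/5) = 3/2. The recurrence P(i) = p·P(i+1) + q·P(i−1) with P(0)=0, P(8)=1 gives P(i) = (1 − r^i)/(1 − r^8).
P(3) = (1 − (3/2)^3) / (1 − (3/2)^8) = 608/6305 ≈ 0.096.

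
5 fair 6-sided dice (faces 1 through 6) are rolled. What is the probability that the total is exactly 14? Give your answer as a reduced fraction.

5/72

There are 6^5 = 7776 equally likely outcomes.
The number of ordered 5-tuples from {1,…,6} summing to 14 is 540.
P(sum = 14) = 540/7776 = 5/72.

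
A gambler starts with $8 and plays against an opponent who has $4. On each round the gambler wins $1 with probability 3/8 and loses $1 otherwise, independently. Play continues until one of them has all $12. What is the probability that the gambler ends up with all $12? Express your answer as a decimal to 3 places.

Let r = q/p = (5/8)/(3/8) = 5/3. The recurrence P(i) = p·P(i+1) + q·P(i−1) with P(0)=0, P(12)=1 gives P(i) = (1 − r^i)/(1 − r^12).
P(8) = (1 − (5/3)^8) / (1 − (5/3)^12) = 57186/447811 ≈ 0.128.

0.128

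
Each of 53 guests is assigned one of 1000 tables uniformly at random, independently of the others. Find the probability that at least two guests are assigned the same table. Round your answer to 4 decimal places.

It's easier to compute the probability that all 53 are distinct.
P(all distinct) = 1000/1000 · 999/1000 · ··· · 948/1000 ≈ 0.2459.
So the probability of at least one match is 1 − 0.2459 = 0.7541.

0.7541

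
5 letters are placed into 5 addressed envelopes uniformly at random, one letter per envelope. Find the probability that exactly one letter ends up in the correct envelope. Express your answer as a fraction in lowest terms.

Choose which one is fixed: C(5,1) = 5 ways.
The remaining 4 must have no fixed point: D(4) = 9.
P = 5·9/120 = 3/8.

3/8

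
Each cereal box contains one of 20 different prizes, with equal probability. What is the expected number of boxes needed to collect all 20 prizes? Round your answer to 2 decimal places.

71.95

After i distinct types are collected, each trial gives a new one with probability (20−i)/20, so the expected wait for the next new type is 20/(20−i).
E = 20/20 + 20/19 + 20/18 + 20/17 + 20/16 + 20/15 + 20/14 + 20/13 + 20/12 + 20/11 + 20/10 + 20/9 + 20/8 + 20/7 + 20/6 + 20/5 + 20/4 + 20/3 + 20/2 + 20/1 = 279175675/3879876 ≈ 71.95.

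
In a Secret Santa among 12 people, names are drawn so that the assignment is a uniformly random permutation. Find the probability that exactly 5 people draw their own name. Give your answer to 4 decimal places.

Choose which 5 of the 12 are fixed: C(12,5) = 792 ways.
The remaining 7 must have no fixed point: D(7) = 1854.
P = 792·1854/479001600 = 103/33600 ≈ 0.0031.

0.0031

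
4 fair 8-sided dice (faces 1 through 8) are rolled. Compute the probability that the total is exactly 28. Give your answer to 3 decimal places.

0.009

There are 8^4 = 4096 equally likely outcomes.
The number of ordered 4-tuples from {1,…,8} summing to 28 is 35.
P(sum = 28) = 35/4096 ≈ 0.009.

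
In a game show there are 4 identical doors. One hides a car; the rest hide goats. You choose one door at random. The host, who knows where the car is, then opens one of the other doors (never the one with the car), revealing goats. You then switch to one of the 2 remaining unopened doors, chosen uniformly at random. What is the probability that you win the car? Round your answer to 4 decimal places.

Your original door holds the car with probability 1/4, so the other 3 collectively hold it with probability 3/4.
The host can always find an empty door to open, so this doesn't change that 3/4; it is now spread over the 2 remaining unopened doors.
P(win by switching) = (3/4) · (1/2) = 3/8 ≈ 0.3750.

0.3750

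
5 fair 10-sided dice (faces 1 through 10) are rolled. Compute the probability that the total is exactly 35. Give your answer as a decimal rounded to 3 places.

There are 10^5 = 100000 equally likely outcomes.
The number of ordered 5-tuples from {1,…,10} summing to 35 is 3246.
P(sum = 35) = 3246/100000 = 1623/50000 ≈ 0.032.

0.032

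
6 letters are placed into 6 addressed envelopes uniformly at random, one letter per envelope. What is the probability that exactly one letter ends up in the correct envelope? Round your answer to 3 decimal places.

0.367

Choose which one is fixed: C(6,1) = 6 ways.
The remaining 5 must have no fixed point: D(5) = 44.
P = 6·44/720 = 11/30 ≈ 0.367.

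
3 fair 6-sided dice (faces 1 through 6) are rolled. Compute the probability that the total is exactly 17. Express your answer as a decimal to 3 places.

0.014

There are 6^3 = 216 equally likely outcomes.
The number of ordered 3-tuples from {1,…,6} summing to 17 is 3.
P(sum = 17) = 3/216 = 1/72 ≈ 0.014.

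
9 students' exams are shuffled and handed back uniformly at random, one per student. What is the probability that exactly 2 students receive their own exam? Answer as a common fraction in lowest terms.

103/560

Choose which 2 of the 9 are fixed: C(9,2) = 36 ways.
The remaining 7 must have no fixed point: D(7) = 1854.
P = 36·1854/362880 = 103/560.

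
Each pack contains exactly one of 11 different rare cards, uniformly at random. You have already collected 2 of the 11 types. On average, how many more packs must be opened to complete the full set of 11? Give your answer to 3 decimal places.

Starting from 2 distinct types, each trial gives a new one with probability (11−i)/11 when i types are held, so the wait for the next new type is 11/(11−i).
E = 11/9 + 11/8 + 11/7 + 11/6 + 11/5 + 11/4 + 11/3 + 11/2 + 11/1 = 78419/2520 ≈ 31.119.

31.119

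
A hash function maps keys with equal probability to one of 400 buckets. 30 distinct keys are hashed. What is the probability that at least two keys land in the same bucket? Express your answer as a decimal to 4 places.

It's easier to compute the probability that all 30 are distinct.
P(all distinct) = 400/400 · 399/400 · ··· · 371/400 ≈ 0.3278.
So the probability of at least one match is 1 − 0.3278 = 0.6722.

0.6722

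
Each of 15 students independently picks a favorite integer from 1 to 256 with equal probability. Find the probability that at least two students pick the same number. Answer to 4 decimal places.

It's easier to compute the probability that all 15 are distinct.
P(all distinct) = 256/256 · 255/256 · ··· · 242/256 ≈ 0.6583.
So the probability of at least one match is 1 − 0.6583 = 0.3417.

0.3417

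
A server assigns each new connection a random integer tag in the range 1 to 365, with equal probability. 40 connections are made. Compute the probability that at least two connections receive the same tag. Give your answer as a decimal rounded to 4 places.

It's easier to compute the probability that all 40 are distinct.
P(all distinct) = 365/365 · 364/365 · ··· · 326/365 ≈ 0.1088.
So the probability of at least one match is 1 − 0.1088 = 0.8912.

0.8912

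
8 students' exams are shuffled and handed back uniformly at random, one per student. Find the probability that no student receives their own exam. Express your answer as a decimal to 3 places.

This is the derangement probability: permutations of 8 with no fixed point.
D(8) = 8! · (1 − 1/1! + 1/2! − ··· + (−1)^8/8!) = 14833.
P = 14833/40320 = 2119/5760 ≈ 0.368.

0.368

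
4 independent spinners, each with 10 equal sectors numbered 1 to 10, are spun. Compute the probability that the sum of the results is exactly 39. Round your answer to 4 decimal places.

There are 10^4 = 10000 equally likely outcomes.
The number of ordered 4-tuples from {1,…,10} summing to 39 is 4.
P(sum = 39) = 4/10000 = 1/2500 ≈ 0.0004.

0.0004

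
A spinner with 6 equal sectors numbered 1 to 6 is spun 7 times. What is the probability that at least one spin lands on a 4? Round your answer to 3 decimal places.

P(no spin lands on a 4) = (5/6)^7 ≈ 0.279.
P(at least one) = 1 − 0.279 = 0.721.

0.721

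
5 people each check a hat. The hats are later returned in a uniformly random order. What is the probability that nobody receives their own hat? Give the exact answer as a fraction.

This is the derangement probability: permutations of 5 with no fixed point.
D(5) = 5! · (1 − 1/1! + 1/2! − ··· + (−1)^5/5!) = 44.
P = 44/120 = 11/30.

11/30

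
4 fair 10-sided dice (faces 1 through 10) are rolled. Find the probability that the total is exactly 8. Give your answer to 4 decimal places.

There are 10^4 = 10000 equally likely outcomes.
The number of ordered 4-tuples from {1,…,10} summing to 8 is 35.
P(sum = 8) = 35/10000 = 7/2000 ≈ 0.0035.

0.0035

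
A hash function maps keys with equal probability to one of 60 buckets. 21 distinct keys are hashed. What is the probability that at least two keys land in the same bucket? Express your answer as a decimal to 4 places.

0.9814

It's easier to compute the probability that all 21 are distinct.
P(all distinct) = 60/60 · 59/60 · ··· · 40/60 ≈ 0.0186.
So the probability of at least one match is 1 − 0.0186 = 0.9814.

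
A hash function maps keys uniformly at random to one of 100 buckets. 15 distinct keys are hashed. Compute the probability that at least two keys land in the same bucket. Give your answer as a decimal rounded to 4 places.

0.6687

It's easier to compute the probability that all 15 are distinct.
P(all distinct) = 100/100 · 99/100 · ··· · 86/100 ≈ 0.3313.
So the probability of at least one match is 1 − 0.3313 = 0.6687.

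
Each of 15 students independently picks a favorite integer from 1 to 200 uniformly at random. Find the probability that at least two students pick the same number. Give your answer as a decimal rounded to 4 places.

It's easier to compute the probability that all 15 are distinct.
P(all distinct) = 200/200 · 199/200 · ··· · 186/200 ≈ 0.5838.
So the probability of at least one match is 1 − 0.5838 = 0.4162.

0.4162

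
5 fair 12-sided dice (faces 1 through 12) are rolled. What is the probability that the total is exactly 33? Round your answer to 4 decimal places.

0.0500

There are 12^5 = 248832 equally likely outcomes.
The number of ordered 5-tuples from {1,…,12} summing to 33 is 12435.
P(sum = 33) = 12435/248832 = 4145/82944 ≈ 0.0500.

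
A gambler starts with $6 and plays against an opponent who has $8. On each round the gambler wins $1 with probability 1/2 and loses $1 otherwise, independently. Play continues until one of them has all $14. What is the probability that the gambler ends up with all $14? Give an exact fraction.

3/7

With a fair step, P(i) = ½P(i−1) + ½P(i+1) with P(0)=0, P(14)=1 has the linear solution P(i) = i/14.
P(6) = 6/14 = 3/7.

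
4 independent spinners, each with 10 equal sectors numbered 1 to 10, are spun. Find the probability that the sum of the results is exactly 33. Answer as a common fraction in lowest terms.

3/250

There are 10^4 = 10000 equally likely outcomes.
The number of ordered 4-tuples from {1,…,10} summing to 33 is 120.
P(sum = 33) = 120/10000 = 3/250.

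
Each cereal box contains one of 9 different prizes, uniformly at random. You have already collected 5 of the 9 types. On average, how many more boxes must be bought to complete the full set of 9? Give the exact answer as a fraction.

75/4

Starting from 5 distinct types, each trial gives a new one with probability (9−i)/9 when i types are held, so the wait for the next new type is 9/(9−i).
E = 9/4 + 9/3 + 9/2 + 9/1 = 75/4.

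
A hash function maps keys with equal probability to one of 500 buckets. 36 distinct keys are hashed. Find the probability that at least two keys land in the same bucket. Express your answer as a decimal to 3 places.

0.725

It's easier to compute the probability that all 36 are distinct.
P(all distinct) = 500/500 · 499/500 · ··· · 465/500 ≈ 0.275.
So the probability of at least one match is 1 − 0.275 = 0.725.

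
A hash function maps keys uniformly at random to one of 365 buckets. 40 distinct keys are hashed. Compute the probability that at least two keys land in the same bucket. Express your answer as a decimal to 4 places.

0.8912

It's easier to compute the probability that all 40 are distinct.
P(all distinct) = 365/365 · 364/365 · ··· · 326/365 ≈ 0.1088.
So the probability of at least one match is 1 − 0.1088 = 0.8912.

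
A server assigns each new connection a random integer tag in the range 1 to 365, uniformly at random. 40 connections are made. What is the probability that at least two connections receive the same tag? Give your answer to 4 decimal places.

It's easier to compute the probability that all 40 are distinct.
P(all distinct) = 365/365 · 364/365 · ··· · 326/365 ≈ 0.1088.
So the probability of at least one match is 1 − 0.1088 = 0.8912.

0.8912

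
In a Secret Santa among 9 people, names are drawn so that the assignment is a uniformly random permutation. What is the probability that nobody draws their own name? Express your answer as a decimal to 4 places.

0.3679

This is the derangement probability: permutations of 9 with no fixed point.
D(9) = 9! · (1 − 1/1! + 1/2! − ··· + (−1)^9/9!) = 133496.
P = 133496/362880 = 16687/45360 ≈ 0.3679.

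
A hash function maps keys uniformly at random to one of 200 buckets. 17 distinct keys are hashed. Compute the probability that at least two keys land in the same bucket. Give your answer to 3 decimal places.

0.503

It's easier to compute the probability that all 17 are distinct.
P(all distinct) = 200/200 · 199/200 · ··· · 184/200 ≈ 0.497.
So the probability of at least one match is 1 − 0.497 = 0.503.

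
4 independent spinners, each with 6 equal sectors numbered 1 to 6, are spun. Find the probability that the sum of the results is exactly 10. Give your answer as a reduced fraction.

5/81

There are 6^4 = 1296 equally likely outcomes.
The number of ordered 4-tuples from {1,…,6} summing to 10 is 80.
P(sum = 10) = 80/1296 = 5/81.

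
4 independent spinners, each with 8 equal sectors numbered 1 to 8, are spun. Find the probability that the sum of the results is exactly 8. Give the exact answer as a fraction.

35/4096

There are 8^4 = 4096 equally likely outcomes.
The number of ordered 4-tuples from {1,…,8} summing to 8 is 35.
P(sum = 8) = 35/4096.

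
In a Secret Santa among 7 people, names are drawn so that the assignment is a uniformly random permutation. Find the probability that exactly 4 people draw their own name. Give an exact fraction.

Choose which 4 of the 7 are fixed: C(7,4) = 35 ways.
The remaining 3 must have no fixed point: D(3) = 2.
P = 35·2/5040 = 1/72.

1/72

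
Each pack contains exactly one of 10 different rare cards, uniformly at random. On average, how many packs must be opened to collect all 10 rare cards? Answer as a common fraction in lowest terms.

After i distinct types are collected, each trial gives a new one with probability (10−i)/10, so the expected wait for the next new type is 10/(10−i).
E = 10/10 + 10/9 + 10/8 + 10/7 + 10/6 + 10/5 + 10/4 + 10/3 + 10/2 + 10/1 = 7381/252.

7381/252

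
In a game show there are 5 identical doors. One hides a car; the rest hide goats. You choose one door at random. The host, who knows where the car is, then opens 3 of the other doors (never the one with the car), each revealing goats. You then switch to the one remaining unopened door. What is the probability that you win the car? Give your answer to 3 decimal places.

0.800

Your original door holds the car with probability 1/5, so the other 4 collectively hold it with probability 4/5.
The host can always find 3 empty doors to open, so the reveals don't change that 4/5; it is now spread over the 1 remaining unopened door.
P(win by switching) = (4/5) · (1/1) = 4/5 ≈ 0.800.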